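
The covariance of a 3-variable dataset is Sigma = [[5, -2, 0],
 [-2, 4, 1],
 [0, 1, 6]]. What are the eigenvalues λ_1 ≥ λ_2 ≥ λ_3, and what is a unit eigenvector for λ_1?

Step 1 — characteristic polynomial p(λ) = det(λI - Sigma) = λ³ - tr·λ² + c_1·λ - det, where tr = trace, c_1 = sum of the principal 2×2 minors, det = det(Sigma):
  tr = 5 + 4 + 6 = 15,
  c_1 = (5·4 - (-2)²) + (5·6 - (0)²) + (4·6 - (1)²) = 16 + 30 + 23 = 69,
  det = 5·(4·6 - (1)²) - (-2)·((-2)·6 - (1)·(0)) + (0)·((-2)·(1) - 4·(0)) = 5·(23) - (-2)·(-12) + (0)·(-2) = 91.
  So p(λ) = λ³ - 15λ² + 69λ - 91.
Step 2 — look for an integer root (rational root theorem: any rational root is an integer divisor of 91). Testing λ = 7:
  p(7) = 343 - 735 + 483 - 91 = 0  ✓
  Dividing out (λ - 7): p(λ) = (λ - 7)(λ² - 8λ + 13).
Step 3 — remaining eigenvalues from the quadratic λ² - 8λ + 13 = 0:
  Δ = 8² - 4·13 = 64 - 52 = 12,  λ = (8 ± √12)/2 = (8 ± 3.4641)/2 ≈ 5.7321 or 2.2679.
  Sorted: λ_1 = 7,  λ_2 = 5.7321,  λ_3 = 2.2679  (check: sum = 15 = tr ✓).

Step 4 — unit eigenvector for λ_1 = 7: v spans the null space of (Sigma - λ_1 I), whose rows are
  r_1 = (-2, -2, 0),  r_2 = (-2, -3, 1),  r_3 = (0, 1, -1).
  v is orthogonal to every row, so take v ∝ r_1 × r_2 = ((-2)·(1) - (0)·(-3), (0)·(-2) - (-2)·(1), (-2)·(-3) - (-2)·(-2)) = (-2, 2, 2).
  Rescale (divide by 2; multiply by -1 so the first nonzero entry is positive): u = (1, -1, -1).
  ||u|| = √((1)² + (-1)² + (-1)²) = √(3) ≈ 1.7321,  v_1 = u/||u|| ≈ (0.5774, -0.5774, -0.5774) (||v_1|| = 1).

λ_1 = 7,  λ_2 = 5.7321,  λ_3 = 2.2679;  v_1 ≈ (0.5774, -0.5774, -0.5774)


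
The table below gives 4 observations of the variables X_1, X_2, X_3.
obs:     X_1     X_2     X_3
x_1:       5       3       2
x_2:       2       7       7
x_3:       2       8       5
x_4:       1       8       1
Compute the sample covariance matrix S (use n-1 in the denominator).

Step 1 — column means:
  mean(X_1) = (5 + 2 + 2 + 1) / 4 = 10/4 = 2.5
  mean(X_2) = (3 + 7 + 8 + 8) / 4 = 26/4 = 6.5
  mean(X_3) = (2 + 7 + 5 + 1) / 4 = 15/4 = 3.75

Step 2 — sample covariance S[i,j] = (1/(n-1)) · Σ_k (x_{k,i} - mean_i) · (x_{k,j} - mean_j), with n-1 = 3.
  S[X_1,X_1] = ((2.5)·(2.5) + (-0.5)·(-0.5) + (-0.5)·(-0.5) + (-1.5)·(-1.5)) / 3 = 9/3 = 3
  S[X_1,X_2] = ((2.5)·(-3.5) + (-0.5)·(0.5) + (-0.5)·(1.5) + (-1.5)·(1.5)) / 3 = -12/3 = -4
  S[X_1,X_3] = ((2.5)·(-1.75) + (-0.5)·(3.25) + (-0.5)·(1.25) + (-1.5)·(-2.75)) / 3 = -2.5/3 = -0.8333
  S[X_2,X_2] = ((-3.5)·(-3.5) + (0.5)·(0.5) + (1.5)·(1.5) + (1.5)·(1.5)) / 3 = 17/3 = 5.6667
  S[X_2,X_3] = ((-3.5)·(-1.75) + (0.5)·(3.25) + (1.5)·(1.25) + (1.5)·(-2.75)) / 3 = 5.5/3 = 1.8333
  S[X_3,X_3] = ((-1.75)·(-1.75) + (3.25)·(3.25) + (1.25)·(1.25) + (-2.75)·(-2.75)) / 3 = 22.75/3 = 7.5833

S is symmetric (S[j,i] = S[i,j]). Assembling:

S = [[3, -4, -0.8333],
 [-4, 5.6667, 1.8333],
 [-0.8333, 1.8333, 7.5833]]


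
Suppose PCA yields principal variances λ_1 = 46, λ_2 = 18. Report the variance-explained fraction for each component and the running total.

Step 1 — total variance = trace(Sigma) = Σ λ_i = 46 + 18 = 64.

Step 2 — fraction explained by component i = λ_i / Σ λ:
  PC1: 46/64 = 0.7188
  PC2: 18/64 = 0.2812

Step 3 — cumulative fraction after k components = (λ_1 + ... + λ_k) / Σ λ:
  k = 1: 46/64 = 0.7188
  k = 2: (46 + 18)/64 = 64/64 = 1

Summary (fraction, with percent):

explained: PC1 0.7188 (71.88%), PC2 0.2812 (28.12%);  cumulative: 0.7188, 1


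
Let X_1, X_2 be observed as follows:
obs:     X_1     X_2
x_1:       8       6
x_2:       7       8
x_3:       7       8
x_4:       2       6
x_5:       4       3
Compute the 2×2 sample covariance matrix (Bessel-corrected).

Step 1 — column means:
  mean(X_1) = (8 + 7 + 7 + 2 + 4) / 5 = 28/5 = 5.6
  mean(X_2) = (6 + 8 + 8 + 6 + 3) / 5 = 31/5 = 6.2

Step 2 — sample covariance S[i,j] = (1/(n-1)) · Σ_k (x_{k,i} - mean_i) · (x_{k,j} - mean_j), with n-1 = 4.
  S[X_1,X_1] = ((2.4)·(2.4) + (1.4)·(1.4) + (1.4)·(1.4) + (-3.6)·(-3.6) + (-1.6)·(-1.6)) / 4 = 25.2/4 = 6.3
  S[X_1,X_2] = ((2.4)·(-0.2) + (1.4)·(1.8) + (1.4)·(1.8) + (-3.6)·(-0.2) + (-1.6)·(-3.2)) / 4 = 10.4/4 = 2.6
  S[X_2,X_2] = ((-0.2)·(-0.2) + (1.8)·(1.8) + (1.8)·(1.8) + (-0.2)·(-0.2) + (-3.2)·(-3.2)) / 4 = 16.8/4 = 4.2

S is symmetric (S[j,i] = S[i,j]). Assembling:

S = [[6.3, 2.6],
 [2.6, 4.2]]


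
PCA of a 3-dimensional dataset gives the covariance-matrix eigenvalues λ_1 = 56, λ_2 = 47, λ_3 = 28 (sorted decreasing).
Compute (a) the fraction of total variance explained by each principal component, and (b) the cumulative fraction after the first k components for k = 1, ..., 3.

Step 1 — total variance = trace(Sigma) = Σ λ_i = 56 + 47 + 28 = 131.

Step 2 — fraction explained by component i = λ_i / Σ λ:
  PC1: 56/131 = 0.4275
  PC2: 47/131 = 0.3588
  PC3: 28/131 = 0.2137

Step 3 — cumulative fraction after k components = (λ_1 + ... + λ_k) / Σ λ:
  k = 1: 56/131 = 0.4275
  k = 2: (56 + 47)/131 = 103/131 = 0.7863
  k = 3: (56 + 47 + 28)/131 = 131/131 = 1

Summary (fraction, with percent):

explained: PC1 0.4275 (42.75%), PC2 0.3588 (35.88%), PC3 0.2137 (21.37%);  cumulative: 0.4275, 0.7863, 1


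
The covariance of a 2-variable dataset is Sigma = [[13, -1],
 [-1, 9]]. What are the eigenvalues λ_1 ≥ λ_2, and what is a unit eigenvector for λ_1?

Step 1 — characteristic polynomial of 2×2 Sigma:
  det(Sigma - λI) = λ² - trace · λ + det = 0.
  trace = 13 + 9 = 22, det = 13·9 - (-1)² = 116.
Step 2 — discriminant:
  Δ = trace² - 4·det = 484 - 464 = 20.
Step 3 — eigenvalues:
  λ = (trace ± √Δ)/2 = (22 ± 4.4721)/2,
  λ_1 = 13.2361,  λ_2 = 8.7639.

Step 4 — unit eigenvector for λ_1: solve (Sigma - λ_1 I)v = 0. First row:
  (13 - 13.2361)·v_x + (-1)·v_y = 0, i.e. (-0.2361)·v_x + (-1)·v_y = 0,
  so v ∝ (b, λ_1 - a) = (-1, 0.2361); multiply by -1 so the first entry is positive: u = (1, -0.2361).
  ||u|| = √((1)² + (-0.2361)²) = √(1.0557) ≈ 1.0275,
  v_1 = u/||u|| ≈ (0.9732, -0.2298) (||v_1|| = 1).

λ_1 = 13.2361,  λ_2 = 8.7639;  v_1 ≈ (0.9732, -0.2298)


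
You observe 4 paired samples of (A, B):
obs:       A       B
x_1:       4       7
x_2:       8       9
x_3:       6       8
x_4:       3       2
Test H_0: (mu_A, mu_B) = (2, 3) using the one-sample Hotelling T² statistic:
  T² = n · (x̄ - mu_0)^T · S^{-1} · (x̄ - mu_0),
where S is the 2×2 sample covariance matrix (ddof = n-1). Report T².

Step 1 — sample mean vector:
  mean(A) = (4 + 8 + 6 + 3) / 4 = 21/4 = 5.25
  mean(B) = (7 + 9 + 8 + 2) / 4 = 26/4 = 6.5
  x̄ = (5.25, 6.5),  deviation x̄ - mu_0 = (5.25, 6.5) - (2, 3) = (3.25, 3.5).

Step 2 — sample covariance matrix, S[i,j] = (1/(n-1)) · Σ_k (x_{k,i} - mean_i) · (x_{k,j} - mean_j), divisor n-1 = 3:
  S[A,A] = ((-1.25)·(-1.25) + (2.75)·(2.75) + (0.75)·(0.75) + (-2.25)·(-2.25)) / 3 = 14.75/3 = 4.9167
  S[A,B] = ((-1.25)·(0.5) + (2.75)·(2.5) + (0.75)·(1.5) + (-2.25)·(-4.5)) / 3 = 17.5/3 = 5.8333
  S[B,B] = ((0.5)·(0.5) + (2.5)·(2.5) + (1.5)·(1.5) + (-4.5)·(-4.5)) / 3 = 29/3 = 9.6667
  S = [[4.9167, 5.8333],
 [5.8333, 9.6667]].

Step 3 — invert S. det(S) = 4.9167·9.6667 - (5.8333)² = 13.5.
  S^{-1} = (1/det) · [[d, -b], [-b, a]] = [[0.716, -0.4321],
 [-0.4321, 0.3642]].

Step 4 — quadratic form (x̄ - mu_0)^T · S^{-1} · (x̄ - mu_0):
  S^{-1} · (x̄ - mu_0) = (0.8148, -0.1296),
  (x̄ - mu_0)^T · [...] = (3.25)·(0.8148) + (3.5)·(-0.1296) = 2.1944.

Step 5 — scale by n: T² = 4 · 2.1944 = 8.7778.

T² ≈ 8.7778


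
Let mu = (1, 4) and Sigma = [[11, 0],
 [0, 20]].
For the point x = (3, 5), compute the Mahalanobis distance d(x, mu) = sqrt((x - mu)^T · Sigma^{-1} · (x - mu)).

Step 1 — centre the observation: (x - mu) = (2, 1).

Step 2 — invert Sigma. det(Sigma) = 11·20 - (0)² = 220.
  Sigma^{-1} = (1/det) · [[d, -b], [-b, a]] = [[0.0909, 0],
 [0, 0.05]].

Step 3 — form the quadratic (x - mu)^T · Sigma^{-1} · (x - mu):
  Sigma^{-1} · (x - mu) = (0.1818, 0.05).
  (x - mu)^T · [Sigma^{-1} · (x - mu)] = (2)·(0.1818) + (1)·(0.05) = 0.4136.

Step 4 — take square root: d = √(0.4136) ≈ 0.6431.

d(x, mu) = √(0.4136) ≈ 0.6431


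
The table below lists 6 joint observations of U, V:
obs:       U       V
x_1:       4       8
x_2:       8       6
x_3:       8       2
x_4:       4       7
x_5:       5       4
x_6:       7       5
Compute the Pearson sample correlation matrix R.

Step 1 — column means:
  mean(U) = (4 + 8 + 8 + 4 + 5 + 7) / 6 = 36/6 = 6
  mean(V) = (8 + 6 + 2 + 7 + 4 + 5) / 6 = 32/6 = 5.3333

Step 2 — sample variances and covariances s[i,j] = (1/(n-1)) · Σ_k (x_{k,i} - mean_i) · (x_{k,j} - mean_j), with n-1 = 5:
  s[U,U] = ((-2)·(-2) + (2)·(2) + (2)·(2) + (-2)·(-2) + (-1)·(-1) + (1)·(1)) / 5 = 18/5 = 3.6
  s[U,V] = ((-2)·(2.6667) + (2)·(0.6667) + (2)·(-3.3333) + (-2)·(1.6667) + (-1)·(-1.3333) + (1)·(-0.3333)) / 5 = -13/5 = -2.6
  s[V,V] = ((2.6667)·(2.6667) + (0.6667)·(0.6667) + (-3.3333)·(-3.3333) + (1.6667)·(1.6667) + (-1.3333)·(-1.3333) + (-0.3333)·(-0.3333)) / 5 = 23.3333/5 = 4.6667
  Sample standard deviations s_i = √(s[i,i]):
  s(U) = √(3.6) = 1.8974
  s(V) = √(4.6667) = 2.1602

Step 3 — r_{ij} = s_{ij} / (s_i · s_j):
  r[U,U] = 1 (diagonal).
  r[U,V] = -2.6 / (1.8974 · 2.1602) = -2.6 / 4.0988 = -0.6343
  r[V,V] = 1 (diagonal).

R is symmetric with unit diagonal. Assembling:

R = [[1, -0.6343],
 [-0.6343, 1]]


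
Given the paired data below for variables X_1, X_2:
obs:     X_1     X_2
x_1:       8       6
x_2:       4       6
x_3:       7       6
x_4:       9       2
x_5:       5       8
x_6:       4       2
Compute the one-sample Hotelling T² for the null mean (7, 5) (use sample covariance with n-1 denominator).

Step 1 — sample mean vector:
  mean(X_1) = (8 + 4 + 7 + 9 + 5 + 4) / 6 = 37/6 = 6.1667
  mean(X_2) = (6 + 6 + 6 + 2 + 8 + 2) / 6 = 30/6 = 5
  x̄ = (6.1667, 5),  deviation x̄ - mu_0 = (6.1667, 5) - (7, 5) = (-0.8333, 0).

Step 2 — sample covariance matrix, S[i,j] = (1/(n-1)) · Σ_k (x_{k,i} - mean_i) · (x_{k,j} - mean_j), divisor n-1 = 5:
  S[X_1,X_1] = ((1.8333)·(1.8333) + (-2.1667)·(-2.1667) + (0.8333)·(0.8333) + (2.8333)·(2.8333) + (-1.1667)·(-1.1667) + (-2.1667)·(-2.1667)) / 5 = 22.8333/5 = 4.5667
  S[X_1,X_2] = ((1.8333)·(1) + (-2.1667)·(1) + (0.8333)·(1) + (2.8333)·(-3) + (-1.1667)·(3) + (-2.1667)·(-3)) / 5 = -5/5 = -1
  S[X_2,X_2] = ((1)·(1) + (1)·(1) + (1)·(1) + (-3)·(-3) + (3)·(3) + (-3)·(-3)) / 5 = 30/5 = 6
  S = [[4.5667, -1],
 [-1, 6]].

Step 3 — invert S. det(S) = 4.5667·6 - (-1)² = 26.4.
  S^{-1} = (1/det) · [[d, -b], [-b, a]] = [[0.2273, 0.0379],
 [0.0379, 0.173]].

Step 4 — quadratic form (x̄ - mu_0)^T · S^{-1} · (x̄ - mu_0):
  S^{-1} · (x̄ - mu_0) = (-0.1894, -0.0316),
  (x̄ - mu_0)^T · [...] = (-0.8333)·(-0.1894) + (0)·(-0.0316) = 0.1578.

Step 5 — scale by n: T² = 6 · 0.1578 = 0.947.

T² ≈ 0.947


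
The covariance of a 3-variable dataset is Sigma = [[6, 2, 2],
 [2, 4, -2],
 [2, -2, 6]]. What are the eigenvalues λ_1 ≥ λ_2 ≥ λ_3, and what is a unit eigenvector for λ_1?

Step 1 — characteristic polynomial p(λ) = det(λI - Sigma) = λ³ - tr·λ² + c_1·λ - det, where tr = trace, c_1 = sum of the principal 2×2 minors, det = det(Sigma):
  tr = 6 + 4 + 6 = 16,
  c_1 = (6·4 - (2)²) + (6·6 - (2)²) + (4·6 - (-2)²) = 20 + 32 + 20 = 72,
  det = 6·(4·6 - (-2)²) - (2)·((2)·6 - (-2)·(2)) + (2)·((2)·(-2) - 4·(2)) = 6·(20) - (2)·(16) + (2)·(-12) = 64.
  So p(λ) = λ³ - 16λ² + 72λ - 64.
Step 2 — look for an integer root (rational root theorem: any rational root is an integer divisor of 64). Testing λ = 8:
  p(8) = 512 - 1024 + 576 - 64 = 0  ✓
  Dividing out (λ - 8): p(λ) = (λ - 8)(λ² - 8λ + 8).
Step 3 — remaining eigenvalues from the quadratic λ² - 8λ + 8 = 0:
  Δ = 8² - 4·8 = 64 - 32 = 32,  λ = (8 ± √32)/2 = (8 ± 5.6569)/2 ≈ 6.8284 or 1.1716.
  Sorted: λ_1 = 8,  λ_2 = 6.8284,  λ_3 = 1.1716  (check: sum = 16 = tr ✓).

Step 4 — unit eigenvector for λ_1 = 8: v spans the null space of (Sigma - λ_1 I), whose rows are
  r_1 = (-2, 2, 2),  r_2 = (2, -4, -2),  r_3 = (2, -2, -2).
  v is orthogonal to every row, so take v ∝ r_1 × r_2 = ((2)·(-2) - (2)·(-4), (2)·(2) - (-2)·(-2), (-2)·(-4) - (2)·(2)) = (4, 0, 4).
  Rescale (divide by 4): u = (1, 0, 1).
  ||u|| = √((1)² + (0)² + (1)²) = √(2) ≈ 1.4142,  v_1 = u/||u|| ≈ (0.7071, 0, 0.7071) (||v_1|| = 1).

λ_1 = 8,  λ_2 = 6.8284,  λ_3 = 1.1716;  v_1 ≈ (0.7071, 0, 0.7071)


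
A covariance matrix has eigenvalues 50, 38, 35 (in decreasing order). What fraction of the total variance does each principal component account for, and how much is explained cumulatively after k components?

Step 1 — total variance = trace(Sigma) = Σ λ_i = 50 + 38 + 35 = 123.

Step 2 — fraction explained by component i = λ_i / Σ λ:
  PC1: 50/123 = 0.4065
  PC2: 38/123 = 0.3089
  PC3: 35/123 = 0.2846

Step 3 — cumulative fraction after k components = (λ_1 + ... + λ_k) / Σ λ:
  k = 1: 50/123 = 0.4065
  k = 2: (50 + 38)/123 = 88/123 = 0.7154
  k = 3: (50 + 38 + 35)/123 = 123/123 = 1

Summary (fraction, with percent):

explained: PC1 0.4065 (40.65%), PC2 0.3089 (30.89%), PC3 0.2846 (28.46%);  cumulative: 0.4065, 0.7154, 1


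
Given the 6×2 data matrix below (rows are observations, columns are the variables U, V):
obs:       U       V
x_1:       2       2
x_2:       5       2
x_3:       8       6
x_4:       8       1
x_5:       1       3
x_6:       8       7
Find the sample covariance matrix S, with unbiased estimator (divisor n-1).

Step 1 — column means:
  mean(U) = (2 + 5 + 8 + 8 + 1 + 8) / 6 = 32/6 = 5.3333
  mean(V) = (2 + 2 + 6 + 1 + 3 + 7) / 6 = 21/6 = 3.5

Step 2 — sample covariance S[i,j] = (1/(n-1)) · Σ_k (x_{k,i} - mean_i) · (x_{k,j} - mean_j), with n-1 = 5.
  S[U,U] = ((-3.3333)·(-3.3333) + (-0.3333)·(-0.3333) + (2.6667)·(2.6667) + (2.6667)·(2.6667) + (-4.3333)·(-4.3333) + (2.6667)·(2.6667)) / 5 = 51.3333/5 = 10.2667
  S[U,V] = ((-3.3333)·(-1.5) + (-0.3333)·(-1.5) + (2.6667)·(2.5) + (2.6667)·(-2.5) + (-4.3333)·(-0.5) + (2.6667)·(3.5)) / 5 = 17/5 = 3.4
  S[V,V] = ((-1.5)·(-1.5) + (-1.5)·(-1.5) + (2.5)·(2.5) + (-2.5)·(-2.5) + (-0.5)·(-0.5) + (3.5)·(3.5)) / 5 = 29.5/5 = 5.9

S is symmetric (S[j,i] = S[i,j]). Assembling:

S = [[10.2667, 3.4],
 [3.4, 5.9]]


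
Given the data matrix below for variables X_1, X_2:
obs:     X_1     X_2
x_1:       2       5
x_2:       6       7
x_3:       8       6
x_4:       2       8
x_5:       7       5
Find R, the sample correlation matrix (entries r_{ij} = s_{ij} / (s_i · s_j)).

Step 1 — column means:
  mean(X_1) = (2 + 6 + 8 + 2 + 7) / 5 = 25/5 = 5
  mean(X_2) = (5 + 7 + 6 + 8 + 5) / 5 = 31/5 = 6.2

Step 2 — sample variances and covariances s[i,j] = (1/(n-1)) · Σ_k (x_{k,i} - mean_i) · (x_{k,j} - mean_j), with n-1 = 4:
  s[X_1,X_1] = ((-3)·(-3) + (1)·(1) + (3)·(3) + (-3)·(-3) + (2)·(2)) / 4 = 32/4 = 8
  s[X_1,X_2] = ((-3)·(-1.2) + (1)·(0.8) + (3)·(-0.2) + (-3)·(1.8) + (2)·(-1.2)) / 4 = -4/4 = -1
  s[X_2,X_2] = ((-1.2)·(-1.2) + (0.8)·(0.8) + (-0.2)·(-0.2) + (1.8)·(1.8) + (-1.2)·(-1.2)) / 4 = 6.8/4 = 1.7
  Sample standard deviations s_i = √(s[i,i]):
  s(X_1) = √(8) = 2.8284
  s(X_2) = √(1.7) = 1.3038

Step 3 — r_{ij} = s_{ij} / (s_i · s_j):
  r[X_1,X_1] = 1 (diagonal).
  r[X_1,X_2] = -1 / (2.8284 · 1.3038) = -1 / 3.6878 = -0.2712
  r[X_2,X_2] = 1 (diagonal).

R is symmetric with unit diagonal. Assembling:

R = [[1, -0.2712],
 [-0.2712, 1]]


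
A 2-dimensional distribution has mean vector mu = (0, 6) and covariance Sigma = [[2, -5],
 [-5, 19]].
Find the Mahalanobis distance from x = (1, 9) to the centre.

Step 1 — centre the observation: (x - mu) = (1, 3).

Step 2 — invert Sigma. det(Sigma) = 2·19 - (-5)² = 13.
  Sigma^{-1} = (1/det) · [[d, -b], [-b, a]] = [[1.4615, 0.3846],
 [0.3846, 0.1538]].

Step 3 — form the quadratic (x - mu)^T · Sigma^{-1} · (x - mu):
  Sigma^{-1} · (x - mu) = (2.6154, 0.8462).
  (x - mu)^T · [Sigma^{-1} · (x - mu)] = (1)·(2.6154) + (3)·(0.8462) = 5.1538.

Step 4 — take square root: d = √(5.1538) ≈ 2.2702.

d(x, mu) = √(5.1538) ≈ 2.2702


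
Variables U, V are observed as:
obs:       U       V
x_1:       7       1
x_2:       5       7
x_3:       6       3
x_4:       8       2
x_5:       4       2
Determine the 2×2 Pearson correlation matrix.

Step 1 — column means:
  mean(U) = (7 + 5 + 6 + 8 + 4) / 5 = 30/5 = 6
  mean(V) = (1 + 7 + 3 + 2 + 2) / 5 = 15/5 = 3

Step 2 — sample variances and covariances s[i,j] = (1/(n-1)) · Σ_k (x_{k,i} - mean_i) · (x_{k,j} - mean_j), with n-1 = 4:
  s[U,U] = ((1)·(1) + (-1)·(-1) + (0)·(0) + (2)·(2) + (-2)·(-2)) / 4 = 10/4 = 2.5
  s[U,V] = ((1)·(-2) + (-1)·(4) + (0)·(0) + (2)·(-1) + (-2)·(-1)) / 4 = -6/4 = -1.5
  s[V,V] = ((-2)·(-2) + (4)·(4) + (0)·(0) + (-1)·(-1) + (-1)·(-1)) / 4 = 22/4 = 5.5
  Sample standard deviations s_i = √(s[i,i]):
  s(U) = √(2.5) = 1.5811
  s(V) = √(5.5) = 2.3452

Step 3 — r_{ij} = s_{ij} / (s_i · s_j):
  r[U,U] = 1 (diagonal).
  r[U,V] = -1.5 / (1.5811 · 2.3452) = -1.5 / 3.7081 = -0.4045
  r[V,V] = 1 (diagonal).

R is symmetric with unit diagonal. Assembling:

R = [[1, -0.4045],
 [-0.4045, 1]]


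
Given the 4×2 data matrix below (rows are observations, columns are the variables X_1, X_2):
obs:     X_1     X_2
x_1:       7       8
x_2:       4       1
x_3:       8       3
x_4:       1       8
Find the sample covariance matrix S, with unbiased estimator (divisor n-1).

Step 1 — column means:
  mean(X_1) = (7 + 4 + 8 + 1) / 4 = 20/4 = 5
  mean(X_2) = (8 + 1 + 3 + 8) / 4 = 20/4 = 5

Step 2 — sample covariance S[i,j] = (1/(n-1)) · Σ_k (x_{k,i} - mean_i) · (x_{k,j} - mean_j), with n-1 = 3.
  S[X_1,X_1] = ((2)·(2) + (-1)·(-1) + (3)·(3) + (-4)·(-4)) / 3 = 30/3 = 10
  S[X_1,X_2] = ((2)·(3) + (-1)·(-4) + (3)·(-2) + (-4)·(3)) / 3 = -8/3 = -2.6667
  S[X_2,X_2] = ((3)·(3) + (-4)·(-4) + (-2)·(-2) + (3)·(3)) / 3 = 38/3 = 12.6667

S is symmetric (S[j,i] = S[i,j]). Assembling:

S = [[10, -2.6667],
 [-2.6667, 12.6667]]


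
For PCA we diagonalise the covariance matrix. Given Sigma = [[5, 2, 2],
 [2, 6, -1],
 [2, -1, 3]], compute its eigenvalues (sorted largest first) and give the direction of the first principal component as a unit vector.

Step 1 — characteristic polynomial p(λ) = det(λI - Sigma) = λ³ - tr·λ² + c_1·λ - det, where tr = trace, c_1 = sum of the principal 2×2 minors, det = det(Sigma):
  tr = 5 + 6 + 3 = 14,
  c_1 = (5·6 - (2)²) + (5·3 - (2)²) + (6·3 - (-1)²) = 26 + 11 + 17 = 54,
  det = 5·(6·3 - (-1)²) - (2)·((2)·3 - (-1)·(2)) + (2)·((2)·(-1) - 6·(2)) = 5·(17) - (2)·(8) + (2)·(-14) = 41.
  So p(λ) = λ³ - 14λ² + 54λ - 41.
Step 2 — look for an integer root (rational root theorem: any rational root is an integer divisor of 41). Testing λ = 1:
  p(1) = 1 - 14 + 54 - 41 = 0  ✓
  Dividing out (λ - 1): p(λ) = (λ - 1)(λ² - 13λ + 41).
Step 3 — remaining eigenvalues from the quadratic λ² - 13λ + 41 = 0:
  Δ = 13² - 4·41 = 169 - 164 = 5,  λ = (13 ± √5)/2 = (13 ± 2.2361)/2 ≈ 7.618 or 5.382.
  Sorted: λ_1 = 7.618,  λ_2 = 5.382,  λ_3 = 1  (check: sum = 14 = tr ✓).

Step 4 — unit eigenvector for λ_1 ≈ 7.618: v spans the null space of (Sigma - λ_1 I), whose rows are
  r_1 = (-2.618, 2, 2),  r_2 = (2, -1.618, -1),  r_3 = (2, -1, -4.618).
  v is orthogonal to every row, so take v ∝ r_1 × r_2 = ((2)·(-1) - (2)·(-1.618), (2)·(2) - (-2.618)·(-1), (-2.618)·(-1.618) - (2)·(2)) ≈ (1.2361, 1.382, 0.2361).
  Let u = (1.2361, 1.382, 0.2361).
  ||u|| = √((1.2361)² + (1.382)² + (0.2361)²) = √(3.4934) ≈ 1.8691,  v_1 = u/||u|| ≈ (0.6613, 0.7394, 0.1263) (||v_1|| = 1).

λ_1 = 7.618,  λ_2 = 5.382,  λ_3 = 1;  v_1 ≈ (0.6613, 0.7394, 0.1263)


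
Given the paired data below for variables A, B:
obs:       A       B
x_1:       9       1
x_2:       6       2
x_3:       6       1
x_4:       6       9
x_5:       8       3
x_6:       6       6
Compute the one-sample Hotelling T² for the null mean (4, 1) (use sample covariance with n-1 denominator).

Step 1 — sample mean vector:
  mean(A) = (9 + 6 + 6 + 6 + 8 + 6) / 6 = 41/6 = 6.8333
  mean(B) = (1 + 2 + 1 + 9 + 3 + 6) / 6 = 22/6 = 3.6667
  x̄ = (6.8333, 3.6667),  deviation x̄ - mu_0 = (6.8333, 3.6667) - (4, 1) = (2.8333, 2.6667).

Step 2 — sample covariance matrix, S[i,j] = (1/(n-1)) · Σ_k (x_{k,i} - mean_i) · (x_{k,j} - mean_j), divisor n-1 = 5:
  S[A,A] = ((2.1667)·(2.1667) + (-0.8333)·(-0.8333) + (-0.8333)·(-0.8333) + (-0.8333)·(-0.8333) + (1.1667)·(1.1667) + (-0.8333)·(-0.8333)) / 5 = 8.8333/5 = 1.7667
  S[A,B] = ((2.1667)·(-2.6667) + (-0.8333)·(-1.6667) + (-0.8333)·(-2.6667) + (-0.8333)·(5.3333) + (1.1667)·(-0.6667) + (-0.8333)·(2.3333)) / 5 = -9.3333/5 = -1.8667
  S[B,B] = ((-2.6667)·(-2.6667) + (-1.6667)·(-1.6667) + (-2.6667)·(-2.6667) + (5.3333)·(5.3333) + (-0.6667)·(-0.6667) + (2.3333)·(2.3333)) / 5 = 51.3333/5 = 10.2667
  S = [[1.7667, -1.8667],
 [-1.8667, 10.2667]].

Step 3 — invert S. det(S) = 1.7667·10.2667 - (-1.8667)² = 14.6533.
  S^{-1} = (1/det) · [[d, -b], [-b, a]] = [[0.7006, 0.1274],
 [0.1274, 0.1206]].

Step 4 — quadratic form (x̄ - mu_0)^T · S^{-1} · (x̄ - mu_0):
  S^{-1} · (x̄ - mu_0) = (2.3248, 0.6824),
  (x̄ - mu_0)^T · [...] = (2.8333)·(2.3248) + (2.6667)·(0.6824) = 8.4069.

Step 5 — scale by n: T² = 6 · 8.4069 = 50.4413.

T² ≈ 50.4413


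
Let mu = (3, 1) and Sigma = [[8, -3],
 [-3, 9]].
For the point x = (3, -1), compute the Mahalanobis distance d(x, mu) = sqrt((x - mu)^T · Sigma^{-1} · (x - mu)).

Step 1 — centre the observation: (x - mu) = (0, -2).

Step 2 — invert Sigma. det(Sigma) = 8·9 - (-3)² = 63.
  Sigma^{-1} = (1/det) · [[d, -b], [-b, a]] = [[0.1429, 0.0476],
 [0.0476, 0.127]].

Step 3 — form the quadratic (x - mu)^T · Sigma^{-1} · (x - mu):
  Sigma^{-1} · (x - mu) = (-0.0952, -0.254).
  (x - mu)^T · [Sigma^{-1} · (x - mu)] = (0)·(-0.0952) + (-2)·(-0.254) = 0.5079.

Step 4 — take square root: d = √(0.5079) ≈ 0.7127.

d(x, mu) = √(0.5079) ≈ 0.7127


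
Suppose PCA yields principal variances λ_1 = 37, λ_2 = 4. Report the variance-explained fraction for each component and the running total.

Step 1 — total variance = trace(Sigma) = Σ λ_i = 37 + 4 = 41.

Step 2 — fraction explained by component i = λ_i / Σ λ:
  PC1: 37/41 = 0.9024
  PC2: 4/41 = 0.0976

Step 3 — cumulative fraction after k components = (λ_1 + ... + λ_k) / Σ λ:
  k = 1: 37/41 = 0.9024
  k = 2: (37 + 4)/41 = 41/41 = 1

Summary (fraction, with percent):

explained: PC1 0.9024 (90.24%), PC2 0.0976 (9.76%);  cumulative: 0.9024, 1


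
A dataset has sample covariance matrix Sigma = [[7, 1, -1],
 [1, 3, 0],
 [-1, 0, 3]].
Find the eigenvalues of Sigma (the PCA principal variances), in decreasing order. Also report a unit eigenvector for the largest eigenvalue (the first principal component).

Step 1 — characteristic polynomial p(λ) = det(λI - Sigma) = λ³ - tr·λ² + c_1·λ - det, where tr = trace, c_1 = sum of the principal 2×2 minors, det = det(Sigma):
  tr = 7 + 3 + 3 = 13,
  c_1 = (7·3 - (1)²) + (7·3 - (-1)²) + (3·3 - (0)²) = 20 + 20 + 9 = 49,
  det = 7·(3·3 - (0)²) - (1)·((1)·3 - (0)·(-1)) + (-1)·((1)·(0) - 3·(-1)) = 7·(9) - (1)·(3) + (-1)·(3) = 57.
  So p(λ) = λ³ - 13λ² + 49λ - 57.
Step 2 — look for an integer root (rational root theorem: any rational root is an integer divisor of 57). Testing λ = 3:
  p(3) = 27 - 117 + 147 - 57 = 0  ✓
  Dividing out (λ - 3): p(λ) = (λ - 3)(λ² - 10λ + 19).
Step 3 — remaining eigenvalues from the quadratic λ² - 10λ + 19 = 0:
  Δ = 10² - 4·19 = 100 - 76 = 24,  λ = (10 ± √24)/2 = (10 ± 4.899)/2 ≈ 7.4495 or 2.5505.
  Sorted: λ_1 = 7.4495,  λ_2 = 3,  λ_3 = 2.5505  (check: sum = 13 = tr ✓).

Step 4 — unit eigenvector for λ_1 ≈ 7.4495: v spans the null space of (Sigma - λ_1 I), whose rows are
  r_1 = (-0.4495, 1, -1),  r_2 = (1, -4.4495, 0),  r_3 = (-1, 0, -4.4495).
  v is orthogonal to every row, so take v ∝ r_1 × r_2 = ((1)·(0) - (-1)·(-4.4495), (-1)·(1) - (-0.4495)·(0), (-0.4495)·(-4.4495) - (1)·(1)) ≈ (-4.4495, -1, 1).
  Rescale (multiply by -1 so the first nonzero entry is positive): u = (4.4495, 1, -1).
  ||u|| = √((4.4495)² + (1)² + (-1)²) = √(21.798) ≈ 4.6688,  v_1 = u/||u|| ≈ (0.953, 0.2142, -0.2142) (||v_1|| = 1).

λ_1 = 7.4495,  λ_2 = 3,  λ_3 = 2.5505;  v_1 ≈ (0.953, 0.2142, -0.2142)


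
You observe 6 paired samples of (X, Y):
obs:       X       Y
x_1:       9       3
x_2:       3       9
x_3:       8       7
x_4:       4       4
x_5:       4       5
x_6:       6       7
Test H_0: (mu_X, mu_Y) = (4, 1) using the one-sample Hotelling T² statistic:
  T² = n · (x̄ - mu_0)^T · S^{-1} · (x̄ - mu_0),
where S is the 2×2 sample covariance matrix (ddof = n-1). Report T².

Step 1 — sample mean vector:
  mean(X) = (9 + 3 + 8 + 4 + 4 + 6) / 6 = 34/6 = 5.6667
  mean(Y) = (3 + 9 + 7 + 4 + 5 + 7) / 6 = 35/6 = 5.8333
  x̄ = (5.6667, 5.8333),  deviation x̄ - mu_0 = (5.6667, 5.8333) - (4, 1) = (1.6667, 4.8333).

Step 2 — sample covariance matrix, S[i,j] = (1/(n-1)) · Σ_k (x_{k,i} - mean_i) · (x_{k,j} - mean_j), divisor n-1 = 5:
  S[X,X] = ((3.3333)·(3.3333) + (-2.6667)·(-2.6667) + (2.3333)·(2.3333) + (-1.6667)·(-1.6667) + (-1.6667)·(-1.6667) + (0.3333)·(0.3333)) / 5 = 29.3333/5 = 5.8667
  S[X,Y] = ((3.3333)·(-2.8333) + (-2.6667)·(3.1667) + (2.3333)·(1.1667) + (-1.6667)·(-1.8333) + (-1.6667)·(-0.8333) + (0.3333)·(1.1667)) / 5 = -10.3333/5 = -2.0667
  S[Y,Y] = ((-2.8333)·(-2.8333) + (3.1667)·(3.1667) + (1.1667)·(1.1667) + (-1.8333)·(-1.8333) + (-0.8333)·(-0.8333) + (1.1667)·(1.1667)) / 5 = 24.8333/5 = 4.9667
  S = [[5.8667, -2.0667],
 [-2.0667, 4.9667]].

Step 3 — invert S. det(S) = 5.8667·4.9667 - (-2.0667)² = 24.8667.
  S^{-1} = (1/det) · [[d, -b], [-b, a]] = [[0.1997, 0.0831],
 [0.0831, 0.2359]].

Step 4 — quadratic form (x̄ - mu_0)^T · S^{-1} · (x̄ - mu_0):
  S^{-1} · (x̄ - mu_0) = (0.7346, 1.2788),
  (x̄ - mu_0)^T · [...] = (1.6667)·(0.7346) + (4.8333)·(1.2788) = 7.4053.

Step 5 — scale by n: T² = 6 · 7.4053 = 44.4316.

T² ≈ 44.4316


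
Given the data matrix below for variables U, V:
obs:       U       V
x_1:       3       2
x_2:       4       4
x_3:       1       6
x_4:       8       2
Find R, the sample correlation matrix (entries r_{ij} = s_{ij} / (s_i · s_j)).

Step 1 — column means:
  mean(U) = (3 + 4 + 1 + 8) / 4 = 16/4 = 4
  mean(V) = (2 + 4 + 6 + 2) / 4 = 14/4 = 3.5

Step 2 — sample variances and covariances s[i,j] = (1/(n-1)) · Σ_k (x_{k,i} - mean_i) · (x_{k,j} - mean_j), with n-1 = 3:
  s[U,U] = ((-1)·(-1) + (0)·(0) + (-3)·(-3) + (4)·(4)) / 3 = 26/3 = 8.6667
  s[U,V] = ((-1)·(-1.5) + (0)·(0.5) + (-3)·(2.5) + (4)·(-1.5)) / 3 = -12/3 = -4
  s[V,V] = ((-1.5)·(-1.5) + (0.5)·(0.5) + (2.5)·(2.5) + (-1.5)·(-1.5)) / 3 = 11/3 = 3.6667
  Sample standard deviations s_i = √(s[i,i]):
  s(U) = √(8.6667) = 2.9439
  s(V) = √(3.6667) = 1.9149

Step 3 — r_{ij} = s_{ij} / (s_i · s_j):
  r[U,U] = 1 (diagonal).
  r[U,V] = -4 / (2.9439 · 1.9149) = -4 / 5.6372 = -0.7096
  r[V,V] = 1 (diagonal).

R is symmetric with unit diagonal. Assembling:

R = [[1, -0.7096],
 [-0.7096, 1]]


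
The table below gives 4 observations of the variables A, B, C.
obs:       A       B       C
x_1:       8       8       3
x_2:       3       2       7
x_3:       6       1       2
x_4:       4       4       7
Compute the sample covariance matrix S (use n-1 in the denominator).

Step 1 — column means:
  mean(A) = (8 + 3 + 6 + 4) / 4 = 21/4 = 5.25
  mean(B) = (8 + 2 + 1 + 4) / 4 = 15/4 = 3.75
  mean(C) = (3 + 7 + 2 + 7) / 4 = 19/4 = 4.75

Step 2 — sample covariance S[i,j] = (1/(n-1)) · Σ_k (x_{k,i} - mean_i) · (x_{k,j} - mean_j), with n-1 = 3.
  S[A,A] = ((2.75)·(2.75) + (-2.25)·(-2.25) + (0.75)·(0.75) + (-1.25)·(-1.25)) / 3 = 14.75/3 = 4.9167
  S[A,B] = ((2.75)·(4.25) + (-2.25)·(-1.75) + (0.75)·(-2.75) + (-1.25)·(0.25)) / 3 = 13.25/3 = 4.4167
  S[A,C] = ((2.75)·(-1.75) + (-2.25)·(2.25) + (0.75)·(-2.75) + (-1.25)·(2.25)) / 3 = -14.75/3 = -4.9167
  S[B,B] = ((4.25)·(4.25) + (-1.75)·(-1.75) + (-2.75)·(-2.75) + (0.25)·(0.25)) / 3 = 28.75/3 = 9.5833
  S[B,C] = ((4.25)·(-1.75) + (-1.75)·(2.25) + (-2.75)·(-2.75) + (0.25)·(2.25)) / 3 = -3.25/3 = -1.0833
  S[C,C] = ((-1.75)·(-1.75) + (2.25)·(2.25) + (-2.75)·(-2.75) + (2.25)·(2.25)) / 3 = 20.75/3 = 6.9167

S is symmetric (S[j,i] = S[i,j]). Assembling:

S = [[4.9167, 4.4167, -4.9167],
 [4.4167, 9.5833, -1.0833],
 [-4.9167, -1.0833, 6.9167]]


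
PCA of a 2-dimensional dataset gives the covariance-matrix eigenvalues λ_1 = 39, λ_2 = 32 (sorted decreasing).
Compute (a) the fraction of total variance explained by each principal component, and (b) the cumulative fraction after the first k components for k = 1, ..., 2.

Step 1 — total variance = trace(Sigma) = Σ λ_i = 39 + 32 = 71.

Step 2 — fraction explained by component i = λ_i / Σ λ:
  PC1: 39/71 = 0.5493
  PC2: 32/71 = 0.4507

Step 3 — cumulative fraction after k components = (λ_1 + ... + λ_k) / Σ λ:
  k = 1: 39/71 = 0.5493
  k = 2: (39 + 32)/71 = 71/71 = 1

Summary (fraction, with percent):

explained: PC1 0.5493 (54.93%), PC2 0.4507 (45.07%);  cumulative: 0.5493, 1


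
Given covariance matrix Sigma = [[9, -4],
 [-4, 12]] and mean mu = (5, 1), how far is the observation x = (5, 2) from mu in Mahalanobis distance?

Step 1 — centre the observation: (x - mu) = (0, 1).

Step 2 — invert Sigma. det(Sigma) = 9·12 - (-4)² = 92.
  Sigma^{-1} = (1/det) · [[d, -b], [-b, a]] = [[0.1304, 0.0435],
 [0.0435, 0.0978]].

Step 3 — form the quadratic (x - mu)^T · Sigma^{-1} · (x - mu):
  Sigma^{-1} · (x - mu) = (0.0435, 0.0978).
  (x - mu)^T · [Sigma^{-1} · (x - mu)] = (0)·(0.0435) + (1)·(0.0978) = 0.0978.

Step 4 — take square root: d = √(0.0978) ≈ 0.3128.

d(x, mu) = √(0.0978) ≈ 0.3128


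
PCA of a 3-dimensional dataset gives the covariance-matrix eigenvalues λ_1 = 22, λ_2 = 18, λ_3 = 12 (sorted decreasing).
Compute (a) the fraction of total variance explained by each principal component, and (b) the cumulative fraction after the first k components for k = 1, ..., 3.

Step 1 — total variance = trace(Sigma) = Σ λ_i = 22 + 18 + 12 = 52.

Step 2 — fraction explained by component i = λ_i / Σ λ:
  PC1: 22/52 = 0.4231
  PC2: 18/52 = 0.3462
  PC3: 12/52 = 0.2308

Step 3 — cumulative fraction after k components = (λ_1 + ... + λ_k) / Σ λ:
  k = 1: 22/52 = 0.4231
  k = 2: (22 + 18)/52 = 40/52 = 0.7692
  k = 3: (22 + 18 + 12)/52 = 52/52 = 1

Summary (fraction, with percent):

explained: PC1 0.4231 (42.31%), PC2 0.3462 (34.62%), PC3 0.2308 (23.08%);  cumulative: 0.4231, 0.7692, 1


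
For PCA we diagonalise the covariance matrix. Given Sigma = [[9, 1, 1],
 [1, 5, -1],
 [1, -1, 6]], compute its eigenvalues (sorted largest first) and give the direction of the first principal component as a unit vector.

Step 1 — characteristic polynomial p(λ) = det(λI - Sigma) = λ³ - tr·λ² + c_1·λ - det, where tr = trace, c_1 = sum of the principal 2×2 minors, det = det(Sigma):
  tr = 9 + 5 + 6 = 20,
  c_1 = (9·5 - (1)²) + (9·6 - (1)²) + (5·6 - (-1)²) = 44 + 53 + 29 = 126,
  det = 9·(5·6 - (-1)²) - (1)·((1)·6 - (-1)·(1)) + (1)·((1)·(-1) - 5·(1)) = 9·(29) - (1)·(7) + (1)·(-6) = 248.
  So p(λ) = λ³ - 20λ² + 126λ - 248.
Step 2 — look for an integer root (rational root theorem: any rational root is an integer divisor of 248). Testing λ = 4:
  p(4) = 64 - 320 + 504 - 248 = 0  ✓
  Dividing out (λ - 4): p(λ) = (λ - 4)(λ² - 16λ + 62).
Step 3 — remaining eigenvalues from the quadratic λ² - 16λ + 62 = 0:
  Δ = 16² - 4·62 = 256 - 248 = 8,  λ = (16 ± √8)/2 = (16 ± 2.8284)/2 ≈ 9.4142 or 6.5858.
  Sorted: λ_1 = 9.4142,  λ_2 = 6.5858,  λ_3 = 4  (check: sum = 20 = tr ✓).

Step 4 — unit eigenvector for λ_1 ≈ 9.4142: v spans the null space of (Sigma - λ_1 I), whose rows are
  r_1 = (-0.4142, 1, 1),  r_2 = (1, -4.4142, -1),  r_3 = (1, -1, -3.4142).
  v is orthogonal to every row, so take v ∝ r_1 × r_2 = ((1)·(-1) - (1)·(-4.4142), (1)·(1) - (-0.4142)·(-1), (-0.4142)·(-4.4142) - (1)·(1)) ≈ (3.4142, 0.5858, 0.8284).
  Let u = (3.4142, 0.5858, 0.8284).
  ||u|| = √((3.4142)² + (0.5858)² + (0.8284)²) = √(12.6863) ≈ 3.5618,  v_1 = u/||u|| ≈ (0.9586, 0.1645, 0.2326) (||v_1|| = 1).

λ_1 = 9.4142,  λ_2 = 6.5858,  λ_3 = 4;  v_1 ≈ (0.9586, 0.1645, 0.2326)


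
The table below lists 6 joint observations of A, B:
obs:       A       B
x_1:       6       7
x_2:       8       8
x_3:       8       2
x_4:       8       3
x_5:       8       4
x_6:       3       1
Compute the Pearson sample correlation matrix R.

Step 1 — column means:
  mean(A) = (6 + 8 + 8 + 8 + 8 + 3) / 6 = 41/6 = 6.8333
  mean(B) = (7 + 8 + 2 + 3 + 4 + 1) / 6 = 25/6 = 4.1667

Step 2 — sample variances and covariances s[i,j] = (1/(n-1)) · Σ_k (x_{k,i} - mean_i) · (x_{k,j} - mean_j), with n-1 = 5:
  s[A,A] = ((-0.8333)·(-0.8333) + (1.1667)·(1.1667) + (1.1667)·(1.1667) + (1.1667)·(1.1667) + (1.1667)·(1.1667) + (-3.8333)·(-3.8333)) / 5 = 20.8333/5 = 4.1667
  s[A,B] = ((-0.8333)·(2.8333) + (1.1667)·(3.8333) + (1.1667)·(-2.1667) + (1.1667)·(-1.1667) + (1.1667)·(-0.1667) + (-3.8333)·(-3.1667)) / 5 = 10.1667/5 = 2.0333
  s[B,B] = ((2.8333)·(2.8333) + (3.8333)·(3.8333) + (-2.1667)·(-2.1667) + (-1.1667)·(-1.1667) + (-0.1667)·(-0.1667) + (-3.1667)·(-3.1667)) / 5 = 38.8333/5 = 7.7667
  Sample standard deviations s_i = √(s[i,i]):
  s(A) = √(4.1667) = 2.0412
  s(B) = √(7.7667) = 2.7869

Step 3 — r_{ij} = s_{ij} / (s_i · s_j):
  r[A,A] = 1 (diagonal).
  r[A,B] = 2.0333 / (2.0412 · 2.7869) = 2.0333 / 5.6887 = 0.3574
  r[B,B] = 1 (diagonal).

R is symmetric with unit diagonal. Assembling:

R = [[1, 0.3574],
 [0.3574, 1]]


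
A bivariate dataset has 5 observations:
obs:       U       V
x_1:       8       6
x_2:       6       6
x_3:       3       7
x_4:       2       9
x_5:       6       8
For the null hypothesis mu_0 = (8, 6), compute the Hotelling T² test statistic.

Step 1 — sample mean vector:
  mean(U) = (8 + 6 + 3 + 2 + 6) / 5 = 25/5 = 5
  mean(V) = (6 + 6 + 7 + 9 + 8) / 5 = 36/5 = 7.2
  x̄ = (5, 7.2),  deviation x̄ - mu_0 = (5, 7.2) - (8, 6) = (-3, 1.2).

Step 2 — sample covariance matrix, S[i,j] = (1/(n-1)) · Σ_k (x_{k,i} - mean_i) · (x_{k,j} - mean_j), divisor n-1 = 4:
  S[U,U] = ((3)·(3) + (1)·(1) + (-2)·(-2) + (-3)·(-3) + (1)·(1)) / 4 = 24/4 = 6
  S[U,V] = ((3)·(-1.2) + (1)·(-1.2) + (-2)·(-0.2) + (-3)·(1.8) + (1)·(0.8)) / 4 = -9/4 = -2.25
  S[V,V] = ((-1.2)·(-1.2) + (-1.2)·(-1.2) + (-0.2)·(-0.2) + (1.8)·(1.8) + (0.8)·(0.8)) / 4 = 6.8/4 = 1.7
  S = [[6, -2.25],
 [-2.25, 1.7]].

Step 3 — invert S. det(S) = 6·1.7 - (-2.25)² = 5.1375.
  S^{-1} = (1/det) · [[d, -b], [-b, a]] = [[0.3309, 0.438],
 [0.438, 1.1679]].

Step 4 — quadratic form (x̄ - mu_0)^T · S^{-1} · (x̄ - mu_0):
  S^{-1} · (x̄ - mu_0) = (-0.4672, 0.0876),
  (x̄ - mu_0)^T · [...] = (-3)·(-0.4672) + (1.2)·(0.0876) = 1.5066.

Step 5 — scale by n: T² = 5 · 1.5066 = 7.5328.

T² ≈ 7.5328


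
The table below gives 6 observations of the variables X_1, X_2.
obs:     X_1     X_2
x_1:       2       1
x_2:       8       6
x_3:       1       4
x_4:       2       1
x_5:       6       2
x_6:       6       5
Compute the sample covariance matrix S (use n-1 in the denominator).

Step 1 — column means:
  mean(X_1) = (2 + 8 + 1 + 2 + 6 + 6) / 6 = 25/6 = 4.1667
  mean(X_2) = (1 + 6 + 4 + 1 + 2 + 5) / 6 = 19/6 = 3.1667

Step 2 — sample covariance S[i,j] = (1/(n-1)) · Σ_k (x_{k,i} - mean_i) · (x_{k,j} - mean_j), with n-1 = 5.
  S[X_1,X_1] = ((-2.1667)·(-2.1667) + (3.8333)·(3.8333) + (-3.1667)·(-3.1667) + (-2.1667)·(-2.1667) + (1.8333)·(1.8333) + (1.8333)·(1.8333)) / 5 = 40.8333/5 = 8.1667
  S[X_1,X_2] = ((-2.1667)·(-2.1667) + (3.8333)·(2.8333) + (-3.1667)·(0.8333) + (-2.1667)·(-2.1667) + (1.8333)·(-1.1667) + (1.8333)·(1.8333)) / 5 = 18.8333/5 = 3.7667
  S[X_2,X_2] = ((-2.1667)·(-2.1667) + (2.8333)·(2.8333) + (0.8333)·(0.8333) + (-2.1667)·(-2.1667) + (-1.1667)·(-1.1667) + (1.8333)·(1.8333)) / 5 = 22.8333/5 = 4.5667

S is symmetric (S[j,i] = S[i,j]). Assembling:

S = [[8.1667, 3.7667],
 [3.7667, 4.5667]]


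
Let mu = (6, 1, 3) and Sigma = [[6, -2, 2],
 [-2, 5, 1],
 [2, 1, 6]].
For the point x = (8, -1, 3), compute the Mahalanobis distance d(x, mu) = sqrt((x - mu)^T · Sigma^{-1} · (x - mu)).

Step 1 — centre the observation: (x - mu) = (2, -2, 0).

Step 2 — invert Sigma (cofactor / det for 3×3, or solve directly):
  Sigma^{-1} = [[0.2377, 0.1148, -0.0984],
 [0.1148, 0.2623, -0.082],
 [-0.0984, -0.082, 0.2131]].

Step 3 — form the quadratic (x - mu)^T · Sigma^{-1} · (x - mu):
  Sigma^{-1} · (x - mu) = (0.2459, -0.2951, -0.0328).
  (x - mu)^T · [Sigma^{-1} · (x - mu)] = (2)·(0.2459) + (-2)·(-0.2951) + (0)·(-0.0328) = 1.082.

Step 4 — take square root: d = √(1.082) ≈ 1.0402.

d(x, mu) = √(1.082) ≈ 1.0402


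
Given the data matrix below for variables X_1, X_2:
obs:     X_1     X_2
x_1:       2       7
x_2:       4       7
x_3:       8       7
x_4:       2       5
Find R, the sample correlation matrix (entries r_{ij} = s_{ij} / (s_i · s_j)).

Step 1 — column means:
  mean(X_1) = (2 + 4 + 8 + 2) / 4 = 16/4 = 4
  mean(X_2) = (7 + 7 + 7 + 5) / 4 = 26/4 = 6.5

Step 2 — sample variances and covariances s[i,j] = (1/(n-1)) · Σ_k (x_{k,i} - mean_i) · (x_{k,j} - mean_j), with n-1 = 3:
  s[X_1,X_1] = ((-2)·(-2) + (0)·(0) + (4)·(4) + (-2)·(-2)) / 3 = 24/3 = 8
  s[X_1,X_2] = ((-2)·(0.5) + (0)·(0.5) + (4)·(0.5) + (-2)·(-1.5)) / 3 = 4/3 = 1.3333
  s[X_2,X_2] = ((0.5)·(0.5) + (0.5)·(0.5) + (0.5)·(0.5) + (-1.5)·(-1.5)) / 3 = 3/3 = 1
  Sample standard deviations s_i = √(s[i,i]):
  s(X_1) = √(8) = 2.8284
  s(X_2) = √(1) = 1

Step 3 — r_{ij} = s_{ij} / (s_i · s_j):
  r[X_1,X_1] = 1 (diagonal).
  r[X_1,X_2] = 1.3333 / (2.8284 · 1) = 1.3333 / 2.8284 = 0.4714
  r[X_2,X_2] = 1 (diagonal).

R is symmetric with unit diagonal. Assembling:

R = [[1, 0.4714],
 [0.4714, 1]]


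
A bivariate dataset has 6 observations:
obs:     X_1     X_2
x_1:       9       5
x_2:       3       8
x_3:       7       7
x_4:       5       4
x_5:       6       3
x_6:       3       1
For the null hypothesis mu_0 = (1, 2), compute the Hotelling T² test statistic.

Step 1 — sample mean vector:
  mean(X_1) = (9 + 3 + 7 + 5 + 6 + 3) / 6 = 33/6 = 5.5
  mean(X_2) = (5 + 8 + 7 + 4 + 3 + 1) / 6 = 28/6 = 4.6667
  x̄ = (5.5, 4.6667),  deviation x̄ - mu_0 = (5.5, 4.6667) - (1, 2) = (4.5, 2.6667).

Step 2 — sample covariance matrix, S[i,j] = (1/(n-1)) · Σ_k (x_{k,i} - mean_i) · (x_{k,j} - mean_j), divisor n-1 = 5:
  S[X_1,X_1] = ((3.5)·(3.5) + (-2.5)·(-2.5) + (1.5)·(1.5) + (-0.5)·(-0.5) + (0.5)·(0.5) + (-2.5)·(-2.5)) / 5 = 27.5/5 = 5.5
  S[X_1,X_2] = ((3.5)·(0.3333) + (-2.5)·(3.3333) + (1.5)·(2.3333) + (-0.5)·(-0.6667) + (0.5)·(-1.6667) + (-2.5)·(-3.6667)) / 5 = 5/5 = 1
  S[X_2,X_2] = ((0.3333)·(0.3333) + (3.3333)·(3.3333) + (2.3333)·(2.3333) + (-0.6667)·(-0.6667) + (-1.6667)·(-1.6667) + (-3.6667)·(-3.6667)) / 5 = 33.3333/5 = 6.6667
  S = [[5.5, 1],
 [1, 6.6667]].

Step 3 — invert S. det(S) = 5.5·6.6667 - (1)² = 35.6667.
  S^{-1} = (1/det) · [[d, -b], [-b, a]] = [[0.1869, -0.028],
 [-0.028, 0.1542]].

Step 4 — quadratic form (x̄ - mu_0)^T · S^{-1} · (x̄ - mu_0):
  S^{-1} · (x̄ - mu_0) = (0.7664, 0.285),
  (x̄ - mu_0)^T · [...] = (4.5)·(0.7664) + (2.6667)·(0.285) = 4.2087.

Step 5 — scale by n: T² = 6 · 4.2087 = 25.2523.

T² ≈ 25.2523


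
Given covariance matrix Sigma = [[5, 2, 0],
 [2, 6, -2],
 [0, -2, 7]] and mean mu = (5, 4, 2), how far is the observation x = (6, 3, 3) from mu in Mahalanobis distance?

Step 1 — centre the observation: (x - mu) = (1, -1, 1).

Step 2 — invert Sigma (cofactor / det for 3×3, or solve directly):
  Sigma^{-1} = [[0.2346, -0.0864, -0.0247],
 [-0.0864, 0.216, 0.0617],
 [-0.0247, 0.0617, 0.1605]].

Step 3 — form the quadratic (x - mu)^T · Sigma^{-1} · (x - mu):
  Sigma^{-1} · (x - mu) = (0.2963, -0.2407, 0.0741).
  (x - mu)^T · [Sigma^{-1} · (x - mu)] = (1)·(0.2963) + (-1)·(-0.2407) + (1)·(0.0741) = 0.6111.

Step 4 — take square root: d = √(0.6111) ≈ 0.7817.

d(x, mu) = √(0.6111) ≈ 0.7817
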